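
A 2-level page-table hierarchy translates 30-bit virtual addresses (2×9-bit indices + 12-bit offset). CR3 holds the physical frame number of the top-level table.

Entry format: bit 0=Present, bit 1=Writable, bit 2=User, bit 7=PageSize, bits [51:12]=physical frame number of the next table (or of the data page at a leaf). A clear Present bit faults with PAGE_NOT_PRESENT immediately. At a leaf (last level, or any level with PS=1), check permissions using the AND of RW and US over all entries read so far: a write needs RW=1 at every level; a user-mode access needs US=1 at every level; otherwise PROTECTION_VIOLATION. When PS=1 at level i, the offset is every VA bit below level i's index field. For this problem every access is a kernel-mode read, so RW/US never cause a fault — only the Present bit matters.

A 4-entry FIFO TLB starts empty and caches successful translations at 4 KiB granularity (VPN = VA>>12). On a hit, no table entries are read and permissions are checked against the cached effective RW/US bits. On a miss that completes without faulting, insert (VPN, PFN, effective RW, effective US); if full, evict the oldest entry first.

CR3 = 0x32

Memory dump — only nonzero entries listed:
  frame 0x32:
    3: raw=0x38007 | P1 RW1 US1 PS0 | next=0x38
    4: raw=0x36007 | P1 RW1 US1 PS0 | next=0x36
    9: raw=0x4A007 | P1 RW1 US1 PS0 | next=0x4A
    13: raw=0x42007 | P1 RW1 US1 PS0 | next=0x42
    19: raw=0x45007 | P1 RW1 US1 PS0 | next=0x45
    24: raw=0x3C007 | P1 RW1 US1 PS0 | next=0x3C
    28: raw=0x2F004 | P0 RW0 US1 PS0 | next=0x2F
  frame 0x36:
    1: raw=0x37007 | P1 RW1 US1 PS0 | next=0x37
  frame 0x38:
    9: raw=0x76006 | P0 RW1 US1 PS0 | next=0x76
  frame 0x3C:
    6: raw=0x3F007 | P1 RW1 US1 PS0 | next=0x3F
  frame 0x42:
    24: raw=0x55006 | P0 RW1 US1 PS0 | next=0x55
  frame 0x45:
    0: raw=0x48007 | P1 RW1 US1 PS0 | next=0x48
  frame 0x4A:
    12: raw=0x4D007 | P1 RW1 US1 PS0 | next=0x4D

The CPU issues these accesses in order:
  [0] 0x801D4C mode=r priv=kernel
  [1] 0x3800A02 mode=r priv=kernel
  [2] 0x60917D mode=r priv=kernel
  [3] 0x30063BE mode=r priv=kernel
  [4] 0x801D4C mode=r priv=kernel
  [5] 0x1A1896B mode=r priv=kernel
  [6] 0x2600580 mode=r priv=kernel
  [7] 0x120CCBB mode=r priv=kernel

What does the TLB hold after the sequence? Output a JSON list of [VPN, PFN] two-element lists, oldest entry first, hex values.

Walk each access:
#0 VA=0x801D4C (r,kernel):
  L0 @0x32[4] → 0x36007  P=1,RW=1,US=1,PS=0
  L1 @0x36[1] → 0x37007  P=1,RW=1,US=1,PS=0
  ✓ 0x37D4C  — 2 lookups
#1 VA=0x3800A02 (r,kernel):
  L0 @0x32[28] → 0x2F004  P=0,RW=0,US=1,PS=0
  → PAGE_NOT_PRESENT  (1 entries read)
#2 VA=0x60917D (r,kernel):
  L0 @0x32[3] → 0x38007  P=1,RW=1,US=1,PS=0
  L1 @0x38[9] → 0x76006  P=0,RW=1,US=1,PS=0
  → PAGE_NOT_PRESENT  (2 entries read)
#3 VA=0x30063BE (r,kernel):
  L0 @0x32[24] → 0x3C007  P=1,RW=1,US=1,PS=0
  L1 @0x3C[6] → 0x3F007  P=1,RW=1,US=1,PS=0
  ✓ 0x3F3BE  — 2 lookups
#4 VA=0x801D4C (r,kernel):
  TLB hit vpn=0x801 → PA=0x37D4C
#5 VA=0x1A1896B (r,kernel):
  L0 @0x32[13] → 0x42007  P=1,RW=1,US=1,PS=0
  L1 @0x42[24] → 0x55006  P=0,RW=1,US=1,PS=0
  → PAGE_NOT_PRESENT  (2 entries read)
#6 VA=0x2600580 (r,kernel):
  L0 @0x32[19] → 0x45007  P=1,RW=1,US=1,PS=0
  L1 @0x45[0] → 0x48007  P=1,RW=1,US=1,PS=0
  ✓ 0x48580  — 2 lookups
#7 VA=0x120CCBB (r,kernel):
  L0 @0x32[9] → 0x4A007  P=1,RW=1,US=1,PS=0
  L1 @0x4A[12] → 0x4D007  P=1,RW=1,US=1,PS=0
  ✓ 0x4DCBB  — 2 lookups

TLB: [["0x801", "0x37"], ["0x3006", "0x3F"], ["0x2600", "0x48"], ["0x120C", "0x4D"]]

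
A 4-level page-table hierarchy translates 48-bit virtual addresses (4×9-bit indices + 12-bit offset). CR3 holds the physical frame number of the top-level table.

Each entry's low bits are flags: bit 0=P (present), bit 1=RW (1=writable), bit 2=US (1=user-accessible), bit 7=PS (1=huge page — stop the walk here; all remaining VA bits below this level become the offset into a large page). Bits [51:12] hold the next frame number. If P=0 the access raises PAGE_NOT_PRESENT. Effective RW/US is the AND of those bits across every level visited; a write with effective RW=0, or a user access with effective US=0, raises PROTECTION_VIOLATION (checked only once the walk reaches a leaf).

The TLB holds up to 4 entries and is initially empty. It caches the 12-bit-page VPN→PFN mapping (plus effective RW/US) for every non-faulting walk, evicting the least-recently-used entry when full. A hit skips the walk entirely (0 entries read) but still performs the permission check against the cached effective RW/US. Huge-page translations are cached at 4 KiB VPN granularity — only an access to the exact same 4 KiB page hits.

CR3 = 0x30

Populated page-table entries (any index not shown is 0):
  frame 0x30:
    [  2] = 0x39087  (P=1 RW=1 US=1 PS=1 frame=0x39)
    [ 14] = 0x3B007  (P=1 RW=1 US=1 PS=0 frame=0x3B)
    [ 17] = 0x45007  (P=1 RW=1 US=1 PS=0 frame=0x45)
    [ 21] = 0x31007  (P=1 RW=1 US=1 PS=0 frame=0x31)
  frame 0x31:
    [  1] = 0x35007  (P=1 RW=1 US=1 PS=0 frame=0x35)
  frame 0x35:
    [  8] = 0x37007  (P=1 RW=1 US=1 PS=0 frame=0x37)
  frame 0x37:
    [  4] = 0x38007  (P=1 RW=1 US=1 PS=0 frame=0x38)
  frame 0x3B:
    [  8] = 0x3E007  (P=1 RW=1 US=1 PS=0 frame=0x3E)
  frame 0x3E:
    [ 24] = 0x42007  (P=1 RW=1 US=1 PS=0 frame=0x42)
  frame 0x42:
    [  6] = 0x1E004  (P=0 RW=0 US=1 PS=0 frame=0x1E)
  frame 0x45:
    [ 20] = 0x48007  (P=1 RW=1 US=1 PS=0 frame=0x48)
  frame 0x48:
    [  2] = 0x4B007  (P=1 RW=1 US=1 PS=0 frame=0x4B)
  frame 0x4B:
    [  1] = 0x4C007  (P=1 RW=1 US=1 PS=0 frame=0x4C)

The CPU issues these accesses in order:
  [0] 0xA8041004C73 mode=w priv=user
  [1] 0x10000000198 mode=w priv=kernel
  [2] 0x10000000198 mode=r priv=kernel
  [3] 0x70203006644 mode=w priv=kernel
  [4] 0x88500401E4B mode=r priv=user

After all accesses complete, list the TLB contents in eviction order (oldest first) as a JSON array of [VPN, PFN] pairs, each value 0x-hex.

Per-access translation:
#0 VA=0xA8041004C73 (w,user):
  lvl0: tbl 0x30, slot 21 ⇒ 0x31007 (P1/RW1/US1/PS0)
  lvl1: tbl 0x31, slot 1 ⇒ 0x35007 (P1/RW1/US1/PS0)
  lvl2: tbl 0x35, slot 8 ⇒ 0x37007 (P1/RW1/US1/PS0)
  lvl3: tbl 0x37, slot 4 ⇒ 0x38007 (P1/RW1/US1/PS0)
  ✓ 0x38C73  — 4 lookups
#1 VA=0x10000000198 (w,kernel):
  lvl0: tbl 0x30, slot 2 ⇒ 0x39087 (P1/RW1/US1/PS1)
  ✓ 0x39198 (huge @L0)  — 1 lookups
#2 VA=0x10000000198 (r,kernel):
  TLB hit vpn=0x10000000 → PA=0x39198
#3 VA=0x70203006644 (w,kernel):
  lvl0: tbl 0x30, slot 14 ⇒ 0x3B007 (P1/RW1/US1/PS0)
  lvl1: tbl 0x3B, slot 8 ⇒ 0x3E007 (P1/RW1/US1/PS0)
  lvl2: tbl 0x3E, slot 24 ⇒ 0x42007 (P1/RW1/US1/PS0)
  lvl3: tbl 0x42, slot 6 ⇒ 0x1E004 (P0/RW0/US1/PS0)
  ✗ PAGE_NOT_PRESENT  [4 reads]
#4 VA=0x88500401E4B (r,user):
  lvl0: tbl 0x30, slot 17 ⇒ 0x45007 (P1/RW1/US1/PS0)
  lvl1: tbl 0x45, slot 20 ⇒ 0x48007 (P1/RW1/US1/PS0)
  lvl2: tbl 0x48, slot 2 ⇒ 0x4B007 (P1/RW1/US1/PS0)
  lvl3: tbl 0x4B, slot 1 ⇒ 0x4C007 (P1/RW1/US1/PS0)
  ✓ 0x4CE4B  — 4 lookups

TLB: [["0xA8041004", "0x38"], ["0x10000000", "0x39"], ["0x88500401", "0x4C"]]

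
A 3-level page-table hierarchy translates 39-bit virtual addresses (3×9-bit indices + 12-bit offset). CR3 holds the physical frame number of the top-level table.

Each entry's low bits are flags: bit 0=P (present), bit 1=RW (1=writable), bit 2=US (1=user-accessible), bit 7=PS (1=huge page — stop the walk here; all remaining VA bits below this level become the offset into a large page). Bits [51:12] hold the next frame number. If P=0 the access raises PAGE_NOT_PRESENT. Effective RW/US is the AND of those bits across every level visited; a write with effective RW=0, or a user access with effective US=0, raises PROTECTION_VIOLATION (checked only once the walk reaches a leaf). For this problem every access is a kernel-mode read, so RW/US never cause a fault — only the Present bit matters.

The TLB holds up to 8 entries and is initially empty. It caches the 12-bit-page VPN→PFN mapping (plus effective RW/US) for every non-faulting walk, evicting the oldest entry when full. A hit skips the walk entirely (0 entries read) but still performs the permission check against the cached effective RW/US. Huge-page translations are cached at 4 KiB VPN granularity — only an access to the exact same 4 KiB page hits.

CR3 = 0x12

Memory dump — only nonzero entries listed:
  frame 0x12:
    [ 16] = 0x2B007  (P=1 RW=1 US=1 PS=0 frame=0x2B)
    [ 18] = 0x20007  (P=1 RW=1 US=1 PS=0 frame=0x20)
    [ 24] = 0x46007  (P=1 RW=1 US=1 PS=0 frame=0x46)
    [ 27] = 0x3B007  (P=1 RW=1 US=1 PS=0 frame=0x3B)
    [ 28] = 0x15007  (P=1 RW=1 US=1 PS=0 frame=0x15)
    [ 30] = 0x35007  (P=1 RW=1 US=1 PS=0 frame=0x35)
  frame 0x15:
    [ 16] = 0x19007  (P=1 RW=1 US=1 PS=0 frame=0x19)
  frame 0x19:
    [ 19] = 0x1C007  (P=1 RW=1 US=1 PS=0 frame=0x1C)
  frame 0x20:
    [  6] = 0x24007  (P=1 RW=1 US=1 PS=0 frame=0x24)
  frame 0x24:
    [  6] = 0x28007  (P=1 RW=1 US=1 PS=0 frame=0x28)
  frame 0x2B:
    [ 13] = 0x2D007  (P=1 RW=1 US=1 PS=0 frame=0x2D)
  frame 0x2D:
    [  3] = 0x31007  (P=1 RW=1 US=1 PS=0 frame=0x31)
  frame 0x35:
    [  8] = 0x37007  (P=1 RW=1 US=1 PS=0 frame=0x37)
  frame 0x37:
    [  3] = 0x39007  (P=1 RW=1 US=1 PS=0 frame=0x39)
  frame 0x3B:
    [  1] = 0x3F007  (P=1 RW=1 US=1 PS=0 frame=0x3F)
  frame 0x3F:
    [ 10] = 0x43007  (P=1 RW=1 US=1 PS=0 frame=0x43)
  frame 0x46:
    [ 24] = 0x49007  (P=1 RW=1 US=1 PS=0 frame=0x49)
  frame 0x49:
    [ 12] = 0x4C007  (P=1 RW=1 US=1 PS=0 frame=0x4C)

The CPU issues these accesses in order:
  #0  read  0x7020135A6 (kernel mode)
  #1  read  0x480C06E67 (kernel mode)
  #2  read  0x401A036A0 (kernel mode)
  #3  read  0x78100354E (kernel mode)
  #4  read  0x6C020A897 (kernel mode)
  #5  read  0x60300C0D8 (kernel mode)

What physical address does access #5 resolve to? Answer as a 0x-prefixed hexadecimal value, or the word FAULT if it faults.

Trace:
#0 VA=0x7020135A6 (r,kernel):
  [0] read 0x12 idx=28: raw=0x15007 flags P=1 W=1 U=1 S=0
  [1] read 0x15 idx=16: raw=0x19007 flags P=1 W=1 U=1 S=0
  [2] read 0x19 idx=19: raw=0x1C007 flags P=1 W=1 U=1 S=0
  ✓ 0x1C5A6  — 3 lookups
#1 VA=0x480C06E67 (r,kernel):
  [0] read 0x12 idx=18: raw=0x20007 flags P=1 W=1 U=1 S=0
  [1] read 0x20 idx=6: raw=0x24007 flags P=1 W=1 U=1 S=0
  [2] read 0x24 idx=6: raw=0x28007 flags P=1 W=1 U=1 S=0
  ✓ 0x28E67  — 3 lookups
#2 VA=0x401A036A0 (r,kernel):
  [0] read 0x12 idx=16: raw=0x2B007 flags P=1 W=1 U=1 S=0
  [1] read 0x2B idx=13: raw=0x2D007 flags P=1 W=1 U=1 S=0
  [2] read 0x2D idx=3: raw=0x31007 flags P=1 W=1 U=1 S=0
  ✓ 0x316A0  — 3 lookups
#3 VA=0x78100354E (r,kernel):
  [0] read 0x12 idx=30: raw=0x35007 flags P=1 W=1 U=1 S=0
  [1] read 0x35 idx=8: raw=0x37007 flags P=1 W=1 U=1 S=0
  [2] read 0x37 idx=3: raw=0x39007 flags P=1 W=1 U=1 S=0
  ✓ 0x3954E  — 3 lookups
#4 VA=0x6C020A897 (r,kernel):
  [0] read 0x12 idx=27: raw=0x3B007 flags P=1 W=1 U=1 S=0
  [1] read 0x3B idx=1: raw=0x3F007 flags P=1 W=1 U=1 S=0
  [2] read 0x3F idx=10: raw=0x43007 flags P=1 W=1 U=1 S=0
  ✓ 0x43897  — 3 lookups
#5 VA=0x60300C0D8 (r,kernel):
  [0] read 0x12 idx=24: raw=0x46007 flags P=1 W=1 U=1 S=0
  [1] read 0x46 idx=24: raw=0x49007 flags P=1 W=1 U=1 S=0
  [2] read 0x49 idx=12: raw=0x4C007 flags P=1 W=1 U=1 S=0
  ✓ 0x4C0D8  — 3 lookups

Access #5 PA: 0x4C0D8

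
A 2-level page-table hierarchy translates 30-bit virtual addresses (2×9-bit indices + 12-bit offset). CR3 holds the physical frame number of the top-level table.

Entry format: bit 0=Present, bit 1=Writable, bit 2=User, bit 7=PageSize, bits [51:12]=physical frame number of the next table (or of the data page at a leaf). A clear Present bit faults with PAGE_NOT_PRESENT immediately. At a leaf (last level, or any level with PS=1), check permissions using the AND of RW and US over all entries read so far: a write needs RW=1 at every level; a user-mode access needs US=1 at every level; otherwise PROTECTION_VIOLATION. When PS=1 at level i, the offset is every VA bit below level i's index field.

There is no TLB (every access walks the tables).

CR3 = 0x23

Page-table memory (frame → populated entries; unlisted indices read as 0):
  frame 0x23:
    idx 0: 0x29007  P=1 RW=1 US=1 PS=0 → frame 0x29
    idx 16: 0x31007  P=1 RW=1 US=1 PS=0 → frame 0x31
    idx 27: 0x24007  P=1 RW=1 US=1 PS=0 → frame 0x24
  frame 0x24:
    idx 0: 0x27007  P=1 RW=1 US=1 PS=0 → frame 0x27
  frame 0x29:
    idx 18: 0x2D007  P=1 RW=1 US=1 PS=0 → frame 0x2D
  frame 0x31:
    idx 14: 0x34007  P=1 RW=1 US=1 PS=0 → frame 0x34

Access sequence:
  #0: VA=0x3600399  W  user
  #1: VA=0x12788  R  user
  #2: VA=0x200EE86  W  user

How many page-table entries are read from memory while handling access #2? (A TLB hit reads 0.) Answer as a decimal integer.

Trace:
#0 VA=0x3600399 (w,user):
  L0: frame=0x23 idx=27 entry=0x24007 [P=1 RW=1 US=1 PS=0]
  L1: frame=0x24 idx=0 entry=0x27007 [P=1 RW=1 US=1 PS=0]
  ✓ 0x27399  — 2 lookups
#1 VA=0x12788 (r,user):
  L0: frame=0x23 idx=0 entry=0x29007 [P=1 RW=1 US=1 PS=0]
  L1: frame=0x29 idx=18 entry=0x2D007 [P=1 RW=1 US=1 PS=0]
  ✓ 0x2D788  — 2 lookups
#2 VA=0x200EE86 (w,user):
  L0: frame=0x23 idx=16 entry=0x31007 [P=1 RW=1 US=1 PS=0]
  L1: frame=0x31 idx=14 entry=0x34007 [P=1 RW=1 US=1 PS=0]
  ✓ 0x34E86  — 2 lookups

Entries read for #2: 2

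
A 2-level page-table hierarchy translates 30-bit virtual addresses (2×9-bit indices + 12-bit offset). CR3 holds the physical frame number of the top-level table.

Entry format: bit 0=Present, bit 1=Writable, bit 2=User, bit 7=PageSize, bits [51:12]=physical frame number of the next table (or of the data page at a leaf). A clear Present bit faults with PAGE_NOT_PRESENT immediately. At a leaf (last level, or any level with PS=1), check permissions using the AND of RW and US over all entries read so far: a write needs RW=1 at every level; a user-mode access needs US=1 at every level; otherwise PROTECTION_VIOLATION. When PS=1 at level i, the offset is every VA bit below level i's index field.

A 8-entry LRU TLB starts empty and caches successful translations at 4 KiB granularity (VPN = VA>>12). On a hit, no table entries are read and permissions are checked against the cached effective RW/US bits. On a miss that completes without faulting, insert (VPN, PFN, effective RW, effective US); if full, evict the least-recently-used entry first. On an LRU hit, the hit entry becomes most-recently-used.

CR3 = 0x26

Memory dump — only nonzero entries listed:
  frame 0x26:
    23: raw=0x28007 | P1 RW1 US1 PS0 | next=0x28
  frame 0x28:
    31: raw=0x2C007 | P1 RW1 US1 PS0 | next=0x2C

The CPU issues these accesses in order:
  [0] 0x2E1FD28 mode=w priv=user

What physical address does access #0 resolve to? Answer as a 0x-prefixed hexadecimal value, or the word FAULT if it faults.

Walk each access:
#0 VA=0x2E1FD28 (w,user):
  lvl0: tbl 0x26, slot 23 ⇒ 0x28007 (P1/RW1/US1/PS0)
  lvl1: tbl 0x28, slot 31 ⇒ 0x2C007 (P1/RW1/US1/PS0)
  → PA=0x2CD28  (2 entries read)

Access #0 PA: 0x2CD28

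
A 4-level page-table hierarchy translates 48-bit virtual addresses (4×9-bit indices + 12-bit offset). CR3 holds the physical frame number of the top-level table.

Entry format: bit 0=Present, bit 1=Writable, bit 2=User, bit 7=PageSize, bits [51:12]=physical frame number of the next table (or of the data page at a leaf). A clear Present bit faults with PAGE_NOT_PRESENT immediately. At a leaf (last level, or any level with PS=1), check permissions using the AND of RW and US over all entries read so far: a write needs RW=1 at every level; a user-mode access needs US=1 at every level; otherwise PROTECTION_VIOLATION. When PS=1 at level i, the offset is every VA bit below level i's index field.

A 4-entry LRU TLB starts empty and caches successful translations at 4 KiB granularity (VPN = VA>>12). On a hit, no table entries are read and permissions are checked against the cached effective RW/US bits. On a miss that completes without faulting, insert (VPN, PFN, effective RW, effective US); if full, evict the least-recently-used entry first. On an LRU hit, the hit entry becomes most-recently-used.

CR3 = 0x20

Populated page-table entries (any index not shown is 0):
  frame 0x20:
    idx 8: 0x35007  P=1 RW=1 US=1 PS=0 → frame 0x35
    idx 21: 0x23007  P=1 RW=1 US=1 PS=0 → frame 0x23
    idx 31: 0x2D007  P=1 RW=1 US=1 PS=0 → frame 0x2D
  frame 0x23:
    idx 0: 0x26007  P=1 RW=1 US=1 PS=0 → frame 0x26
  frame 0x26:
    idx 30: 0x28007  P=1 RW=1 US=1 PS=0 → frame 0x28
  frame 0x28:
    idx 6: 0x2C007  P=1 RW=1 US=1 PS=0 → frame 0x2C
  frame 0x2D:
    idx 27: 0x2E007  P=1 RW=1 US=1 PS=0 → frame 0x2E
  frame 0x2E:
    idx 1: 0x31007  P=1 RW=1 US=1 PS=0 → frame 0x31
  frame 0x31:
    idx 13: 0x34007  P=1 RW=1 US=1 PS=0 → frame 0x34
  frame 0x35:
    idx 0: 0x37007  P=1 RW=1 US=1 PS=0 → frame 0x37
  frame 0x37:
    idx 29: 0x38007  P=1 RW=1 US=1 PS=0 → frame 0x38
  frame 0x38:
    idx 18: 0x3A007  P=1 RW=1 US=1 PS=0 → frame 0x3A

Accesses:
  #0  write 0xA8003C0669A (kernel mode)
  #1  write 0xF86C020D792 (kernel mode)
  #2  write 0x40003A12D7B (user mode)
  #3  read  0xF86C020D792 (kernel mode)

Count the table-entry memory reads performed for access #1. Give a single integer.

Walk each access:
#0 VA=0xA8003C0669A (w,kernel):
  [0] read 0x20 idx=21: raw=0x23007 flags P=1 W=1 U=1 S=0
  [1] read 0x23 idx=0: raw=0x26007 flags P=1 W=1 U=1 S=0
  [2] read 0x26 idx=30: raw=0x28007 flags P=1 W=1 U=1 S=0
  [3] read 0x28 idx=6: raw=0x2C007 flags P=1 W=1 U=1 S=0
  ✓ 0x2C69A  — 4 lookups
#1 VA=0xF86C020D792 (w,kernel):
  [0] read 0x20 idx=31: raw=0x2D007 flags P=1 W=1 U=1 S=0
  [1] read 0x2D idx=27: raw=0x2E007 flags P=1 W=1 U=1 S=0
  [2] read 0x2E idx=1: raw=0x31007 flags P=1 W=1 U=1 S=0
  [3] read 0x31 idx=13: raw=0x34007 flags P=1 W=1 U=1 S=0
  ✓ 0x34792  — 4 lookups
#2 VA=0x40003A12D7B (w,user):
  [0] read 0x20 idx=8: raw=0x35007 flags P=1 W=1 U=1 S=0
  [1] read 0x35 idx=0: raw=0x37007 flags P=1 W=1 U=1 S=0
  [2] read 0x37 idx=29: raw=0x38007 flags P=1 W=1 U=1 S=0
  [3] read 0x38 idx=18: raw=0x3A007 flags P=1 W=1 U=1 S=0
  ✓ 0x3AD7B  — 4 lookups
#3 VA=0xF86C020D792 (r,kernel):
  TLB hit vpn=0xF86C020D → PA=0x34792

Entries read for #1: 4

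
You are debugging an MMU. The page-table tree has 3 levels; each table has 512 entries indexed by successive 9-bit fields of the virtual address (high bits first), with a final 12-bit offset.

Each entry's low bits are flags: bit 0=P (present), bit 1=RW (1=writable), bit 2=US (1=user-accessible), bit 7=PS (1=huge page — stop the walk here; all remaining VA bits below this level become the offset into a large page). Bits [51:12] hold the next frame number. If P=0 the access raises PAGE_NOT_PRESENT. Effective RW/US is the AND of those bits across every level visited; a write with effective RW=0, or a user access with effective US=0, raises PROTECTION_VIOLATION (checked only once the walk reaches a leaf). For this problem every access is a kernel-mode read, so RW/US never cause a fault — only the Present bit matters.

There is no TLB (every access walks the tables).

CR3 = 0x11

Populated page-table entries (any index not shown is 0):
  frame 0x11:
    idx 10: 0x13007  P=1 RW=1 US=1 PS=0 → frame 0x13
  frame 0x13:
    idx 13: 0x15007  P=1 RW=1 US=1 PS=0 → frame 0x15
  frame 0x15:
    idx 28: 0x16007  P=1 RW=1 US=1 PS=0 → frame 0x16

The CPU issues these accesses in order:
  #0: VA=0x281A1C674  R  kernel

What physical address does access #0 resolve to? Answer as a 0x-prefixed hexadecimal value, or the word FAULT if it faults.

Walk each access:
#0 VA=0x281A1C674 (r,kernel):
  lvl0: tbl 0x11, slot 10 ⇒ 0x13007 (P1/RW1/US1/PS0)
  lvl1: tbl 0x13, slot 13 ⇒ 0x15007 (P1/RW1/US1/PS0)
  lvl2: tbl 0x15, slot 28 ⇒ 0x16007 (P1/RW1/US1/PS0)
  ✓ 0x16674  — 3 lookups

Access #0 PA: 0x16674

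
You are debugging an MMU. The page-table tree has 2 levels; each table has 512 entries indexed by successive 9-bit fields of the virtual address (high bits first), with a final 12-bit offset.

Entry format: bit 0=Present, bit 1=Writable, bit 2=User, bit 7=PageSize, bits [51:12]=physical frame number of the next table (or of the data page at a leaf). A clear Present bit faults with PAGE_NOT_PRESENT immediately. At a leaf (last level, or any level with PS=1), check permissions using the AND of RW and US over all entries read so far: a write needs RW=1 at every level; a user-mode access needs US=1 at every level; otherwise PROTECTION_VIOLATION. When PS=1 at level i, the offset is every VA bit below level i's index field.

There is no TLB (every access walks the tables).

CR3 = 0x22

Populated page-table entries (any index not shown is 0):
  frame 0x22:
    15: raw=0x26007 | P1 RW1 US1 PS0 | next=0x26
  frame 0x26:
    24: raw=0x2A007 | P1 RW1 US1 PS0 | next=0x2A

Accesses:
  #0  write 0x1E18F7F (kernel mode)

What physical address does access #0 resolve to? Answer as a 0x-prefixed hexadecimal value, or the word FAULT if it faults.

Trace:
#0 VA=0x1E18F7F (w,kernel):
  lvl0: tbl 0x22, slot 15 ⇒ 0x26007 (P1/RW1/US1/PS0)
  lvl1: tbl 0x26, slot 24 ⇒ 0x2A007 (P1/RW1/US1/PS0)
  ✓ 0x2AF7F  — 2 lookups

Access #0 PA: 0x2AF7F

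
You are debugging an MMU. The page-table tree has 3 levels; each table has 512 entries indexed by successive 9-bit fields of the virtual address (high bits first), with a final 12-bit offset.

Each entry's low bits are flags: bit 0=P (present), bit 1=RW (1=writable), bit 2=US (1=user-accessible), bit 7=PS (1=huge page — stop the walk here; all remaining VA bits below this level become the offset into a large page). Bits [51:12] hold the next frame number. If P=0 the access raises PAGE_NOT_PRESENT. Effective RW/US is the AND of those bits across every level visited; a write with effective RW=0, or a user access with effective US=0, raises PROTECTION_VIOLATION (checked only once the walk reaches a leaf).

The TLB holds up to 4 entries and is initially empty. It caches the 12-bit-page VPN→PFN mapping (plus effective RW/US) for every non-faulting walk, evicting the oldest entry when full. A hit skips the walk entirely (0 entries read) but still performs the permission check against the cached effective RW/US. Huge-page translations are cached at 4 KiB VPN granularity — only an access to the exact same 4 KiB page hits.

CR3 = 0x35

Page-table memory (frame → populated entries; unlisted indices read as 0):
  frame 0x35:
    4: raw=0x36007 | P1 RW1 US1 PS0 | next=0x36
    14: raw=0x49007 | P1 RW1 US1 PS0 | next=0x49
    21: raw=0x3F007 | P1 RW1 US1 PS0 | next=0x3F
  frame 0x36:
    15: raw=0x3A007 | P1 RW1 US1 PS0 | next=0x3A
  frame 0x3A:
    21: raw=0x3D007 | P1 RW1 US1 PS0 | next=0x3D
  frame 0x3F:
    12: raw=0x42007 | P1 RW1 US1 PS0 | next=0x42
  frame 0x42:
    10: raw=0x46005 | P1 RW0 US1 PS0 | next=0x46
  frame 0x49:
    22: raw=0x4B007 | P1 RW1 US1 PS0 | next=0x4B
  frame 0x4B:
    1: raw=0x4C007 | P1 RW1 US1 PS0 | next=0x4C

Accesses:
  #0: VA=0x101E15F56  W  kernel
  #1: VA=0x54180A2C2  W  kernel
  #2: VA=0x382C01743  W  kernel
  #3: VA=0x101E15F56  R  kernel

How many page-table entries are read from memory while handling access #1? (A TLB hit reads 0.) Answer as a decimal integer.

Per-access translation:
#0 VA=0x101E15F56 (w,kernel):
  lvl0: tbl 0x35, slot 4 ⇒ 0x36007 (P1/RW1/US1/PS0)
  lvl1: tbl 0x36, slot 15 ⇒ 0x3A007 (P1/RW1/US1/PS0)
  lvl2: tbl 0x3A, slot 21 ⇒ 0x3D007 (P1/RW1/US1/PS0)
  ⇒ phys 0x3DF56  [3 reads]
#1 VA=0x54180A2C2 (w,kernel):
  lvl0: tbl 0x35, slot 21 ⇒ 0x3F007 (P1/RW1/US1/PS0)
  lvl1: tbl 0x3F, slot 12 ⇒ 0x42007 (P1/RW1/US1/PS0)
  lvl2: tbl 0x42, slot 10 ⇒ 0x46005 (P1/RW0/US1/PS0)
  → PROTECTION_VIOLATION  (3 entries read)
#2 VA=0x382C01743 (w,kernel):
  lvl0: tbl 0x35, slot 14 ⇒ 0x49007 (P1/RW1/US1/PS0)
  lvl1: tbl 0x49, slot 22 ⇒ 0x4B007 (P1/RW1/US1/PS0)
  lvl2: tbl 0x4B, slot 1 ⇒ 0x4C007 (P1/RW1/US1/PS0)
  ⇒ phys 0x4C743  [3 reads]
#3 VA=0x101E15F56 (r,kernel):
  TLB hit vpn=0x101E15 → PA=0x3DF56

Entries read for #1: 3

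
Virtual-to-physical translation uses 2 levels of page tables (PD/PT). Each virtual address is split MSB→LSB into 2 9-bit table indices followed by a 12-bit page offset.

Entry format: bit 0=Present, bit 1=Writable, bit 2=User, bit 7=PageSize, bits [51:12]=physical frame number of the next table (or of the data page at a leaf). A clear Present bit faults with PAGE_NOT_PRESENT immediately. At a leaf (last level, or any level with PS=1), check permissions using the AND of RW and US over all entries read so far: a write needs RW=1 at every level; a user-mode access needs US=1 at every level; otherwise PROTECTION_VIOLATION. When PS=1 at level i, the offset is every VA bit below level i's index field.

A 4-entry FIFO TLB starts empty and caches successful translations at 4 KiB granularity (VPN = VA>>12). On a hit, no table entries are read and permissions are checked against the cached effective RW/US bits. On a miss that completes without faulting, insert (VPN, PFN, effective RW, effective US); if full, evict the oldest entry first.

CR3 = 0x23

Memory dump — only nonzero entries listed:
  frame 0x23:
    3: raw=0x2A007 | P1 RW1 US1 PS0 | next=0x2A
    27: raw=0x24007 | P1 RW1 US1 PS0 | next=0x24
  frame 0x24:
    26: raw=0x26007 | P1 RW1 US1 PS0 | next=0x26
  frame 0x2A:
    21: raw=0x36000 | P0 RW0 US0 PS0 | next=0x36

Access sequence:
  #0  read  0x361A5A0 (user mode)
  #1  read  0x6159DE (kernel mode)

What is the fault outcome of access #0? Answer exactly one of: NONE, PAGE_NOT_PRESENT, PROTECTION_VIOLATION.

Trace:
#0 VA=0x361A5A0 (r,user):
  L0 @0x23[27] → 0x24007  P=1,RW=1,US=1,PS=0
  L1 @0x24[26] → 0x26007  P=1,RW=1,US=1,PS=0
  → PA=0x265A0  (2 entries read)
#1 VA=0x6159DE (r,kernel):
  L0 @0x23[3] → 0x2A007  P=1,RW=1,US=1,PS=0
  L1 @0x2A[21] → 0x36000  P=0,RW=0,US=0,PS=0
  → PAGE_NOT_PRESENT  (2 entries read)

Access #0 fault: NONE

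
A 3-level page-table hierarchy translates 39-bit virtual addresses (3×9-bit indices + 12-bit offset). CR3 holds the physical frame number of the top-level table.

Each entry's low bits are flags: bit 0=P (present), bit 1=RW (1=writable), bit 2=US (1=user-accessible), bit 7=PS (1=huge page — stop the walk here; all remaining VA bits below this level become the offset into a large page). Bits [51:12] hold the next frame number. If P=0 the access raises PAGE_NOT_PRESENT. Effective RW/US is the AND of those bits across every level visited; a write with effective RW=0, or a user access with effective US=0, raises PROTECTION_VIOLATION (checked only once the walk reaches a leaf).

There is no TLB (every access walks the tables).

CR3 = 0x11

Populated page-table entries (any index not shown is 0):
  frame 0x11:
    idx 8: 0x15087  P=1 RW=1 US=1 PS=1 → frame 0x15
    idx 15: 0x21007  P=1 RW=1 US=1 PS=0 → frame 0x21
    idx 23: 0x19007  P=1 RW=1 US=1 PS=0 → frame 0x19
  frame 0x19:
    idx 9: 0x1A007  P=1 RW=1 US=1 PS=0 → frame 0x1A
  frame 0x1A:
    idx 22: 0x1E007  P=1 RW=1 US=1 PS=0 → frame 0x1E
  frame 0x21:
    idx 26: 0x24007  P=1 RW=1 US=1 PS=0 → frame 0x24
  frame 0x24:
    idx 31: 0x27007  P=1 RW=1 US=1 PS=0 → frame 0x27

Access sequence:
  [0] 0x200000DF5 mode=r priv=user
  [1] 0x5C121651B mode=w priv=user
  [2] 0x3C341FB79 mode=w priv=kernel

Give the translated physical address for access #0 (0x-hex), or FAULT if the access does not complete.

Trace:
#0 VA=0x200000DF5 (r,user):
  L0 @0x11[8] → 0x15087  P=1,RW=1,US=1,PS=1
  ✓ 0x15DF5 (huge @L0)  — 1 lookups
#1 VA=0x5C121651B (w,user):
  L0 @0x11[23] → 0x19007  P=1,RW=1,US=1,PS=0
  L1 @0x19[9] → 0x1A007  P=1,RW=1,US=1,PS=0
  L2 @0x1A[22] → 0x1E007  P=1,RW=1,US=1,PS=0
  ✓ 0x1E51B  — 3 lookups
#2 VA=0x3C341FB79 (w,kernel):
  L0 @0x11[15] → 0x21007  P=1,RW=1,US=1,PS=0
  L1 @0x21[26] → 0x24007  P=1,RW=1,US=1,PS=0
  L2 @0x24[31] → 0x27007  P=1,RW=1,US=1,PS=0
  ✓ 0x27B79  — 3 lookups

Access #0 PA: 0x15DF5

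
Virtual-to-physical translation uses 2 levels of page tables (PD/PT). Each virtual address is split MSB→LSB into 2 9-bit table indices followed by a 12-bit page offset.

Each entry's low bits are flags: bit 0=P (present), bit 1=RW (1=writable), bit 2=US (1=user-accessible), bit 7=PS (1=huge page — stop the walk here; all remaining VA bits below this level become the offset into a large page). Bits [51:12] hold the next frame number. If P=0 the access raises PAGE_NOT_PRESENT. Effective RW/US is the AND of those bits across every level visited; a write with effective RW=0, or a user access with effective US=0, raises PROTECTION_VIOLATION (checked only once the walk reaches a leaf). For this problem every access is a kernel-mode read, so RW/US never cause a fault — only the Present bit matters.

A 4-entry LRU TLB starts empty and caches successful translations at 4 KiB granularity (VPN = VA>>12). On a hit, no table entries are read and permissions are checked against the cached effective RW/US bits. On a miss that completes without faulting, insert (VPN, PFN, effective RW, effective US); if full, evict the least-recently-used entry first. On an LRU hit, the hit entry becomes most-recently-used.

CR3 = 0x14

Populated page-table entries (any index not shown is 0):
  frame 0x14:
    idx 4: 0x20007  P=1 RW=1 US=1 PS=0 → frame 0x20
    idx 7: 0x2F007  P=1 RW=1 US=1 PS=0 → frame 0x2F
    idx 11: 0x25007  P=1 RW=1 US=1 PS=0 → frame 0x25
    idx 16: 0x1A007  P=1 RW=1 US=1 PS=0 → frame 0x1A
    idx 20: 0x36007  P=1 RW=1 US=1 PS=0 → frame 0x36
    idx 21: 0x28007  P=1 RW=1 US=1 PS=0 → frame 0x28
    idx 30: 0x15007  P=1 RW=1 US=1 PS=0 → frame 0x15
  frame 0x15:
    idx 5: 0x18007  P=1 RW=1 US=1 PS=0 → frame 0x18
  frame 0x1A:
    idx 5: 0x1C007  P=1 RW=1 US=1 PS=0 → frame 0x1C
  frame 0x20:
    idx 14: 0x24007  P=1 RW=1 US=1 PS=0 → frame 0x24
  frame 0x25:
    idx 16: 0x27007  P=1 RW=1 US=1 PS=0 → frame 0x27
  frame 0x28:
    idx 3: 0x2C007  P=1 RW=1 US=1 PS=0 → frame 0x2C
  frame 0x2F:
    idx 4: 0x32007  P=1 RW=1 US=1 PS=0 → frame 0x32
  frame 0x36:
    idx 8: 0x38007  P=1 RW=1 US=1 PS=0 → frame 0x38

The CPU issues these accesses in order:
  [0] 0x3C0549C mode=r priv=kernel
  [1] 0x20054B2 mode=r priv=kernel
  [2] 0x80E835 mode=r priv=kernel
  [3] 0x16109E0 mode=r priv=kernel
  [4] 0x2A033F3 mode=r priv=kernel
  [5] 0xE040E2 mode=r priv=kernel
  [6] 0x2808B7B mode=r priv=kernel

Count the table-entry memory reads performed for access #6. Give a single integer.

Trace:
#0 VA=0x3C0549C (r,kernel):
  L0: frame=0x14 idx=30 entry=0x15007 [P=1 RW=1 US=1 PS=0]
  L1: frame=0x15 idx=5 entry=0x18007 [P=1 RW=1 US=1 PS=0]
  ⇒ phys 0x1849C  [2 reads]
#1 VA=0x20054B2 (r,kernel):
  L0: frame=0x14 idx=16 entry=0x1A007 [P=1 RW=1 US=1 PS=0]
  L1: frame=0x1A idx=5 entry=0x1C007 [P=1 RW=1 US=1 PS=0]
  ⇒ phys 0x1C4B2  [2 reads]
#2 VA=0x80E835 (r,kernel):
  L0: frame=0x14 idx=4 entry=0x20007 [P=1 RW=1 US=1 PS=0]
  L1: frame=0x20 idx=14 entry=0x24007 [P=1 RW=1 US=1 PS=0]
  ⇒ phys 0x24835  [2 reads]
#3 VA=0x16109E0 (r,kernel):
  L0: frame=0x14 idx=11 entry=0x25007 [P=1 RW=1 US=1 PS=0]
  L1: frame=0x25 idx=16 entry=0x27007 [P=1 RW=1 US=1 PS=0]
  ⇒ phys 0x279E0  [2 reads]
#4 VA=0x2A033F3 (r,kernel):
  L0: frame=0x14 idx=21 entry=0x28007 [P=1 RW=1 US=1 PS=0]
  L1: frame=0x28 idx=3 entry=0x2C007 [P=1 RW=1 US=1 PS=0]
  ⇒ phys 0x2C3F3  [2 reads]
#5 VA=0xE040E2 (r,kernel):
  L0: frame=0x14 idx=7 entry=0x2F007 [P=1 RW=1 US=1 PS=0]
  L1: frame=0x2F idx=4 entry=0x32007 [P=1 RW=1 US=1 PS=0]
  ⇒ phys 0x320E2  [2 reads]
#6 VA=0x2808B7B (r,kernel):
  L0: frame=0x14 idx=20 entry=0x36007 [P=1 RW=1 US=1 PS=0]
  L1: frame=0x36 idx=8 entry=0x38007 [P=1 RW=1 US=1 PS=0]
  ⇒ phys 0x38B7B  [2 reads]

Entries read for #6: 2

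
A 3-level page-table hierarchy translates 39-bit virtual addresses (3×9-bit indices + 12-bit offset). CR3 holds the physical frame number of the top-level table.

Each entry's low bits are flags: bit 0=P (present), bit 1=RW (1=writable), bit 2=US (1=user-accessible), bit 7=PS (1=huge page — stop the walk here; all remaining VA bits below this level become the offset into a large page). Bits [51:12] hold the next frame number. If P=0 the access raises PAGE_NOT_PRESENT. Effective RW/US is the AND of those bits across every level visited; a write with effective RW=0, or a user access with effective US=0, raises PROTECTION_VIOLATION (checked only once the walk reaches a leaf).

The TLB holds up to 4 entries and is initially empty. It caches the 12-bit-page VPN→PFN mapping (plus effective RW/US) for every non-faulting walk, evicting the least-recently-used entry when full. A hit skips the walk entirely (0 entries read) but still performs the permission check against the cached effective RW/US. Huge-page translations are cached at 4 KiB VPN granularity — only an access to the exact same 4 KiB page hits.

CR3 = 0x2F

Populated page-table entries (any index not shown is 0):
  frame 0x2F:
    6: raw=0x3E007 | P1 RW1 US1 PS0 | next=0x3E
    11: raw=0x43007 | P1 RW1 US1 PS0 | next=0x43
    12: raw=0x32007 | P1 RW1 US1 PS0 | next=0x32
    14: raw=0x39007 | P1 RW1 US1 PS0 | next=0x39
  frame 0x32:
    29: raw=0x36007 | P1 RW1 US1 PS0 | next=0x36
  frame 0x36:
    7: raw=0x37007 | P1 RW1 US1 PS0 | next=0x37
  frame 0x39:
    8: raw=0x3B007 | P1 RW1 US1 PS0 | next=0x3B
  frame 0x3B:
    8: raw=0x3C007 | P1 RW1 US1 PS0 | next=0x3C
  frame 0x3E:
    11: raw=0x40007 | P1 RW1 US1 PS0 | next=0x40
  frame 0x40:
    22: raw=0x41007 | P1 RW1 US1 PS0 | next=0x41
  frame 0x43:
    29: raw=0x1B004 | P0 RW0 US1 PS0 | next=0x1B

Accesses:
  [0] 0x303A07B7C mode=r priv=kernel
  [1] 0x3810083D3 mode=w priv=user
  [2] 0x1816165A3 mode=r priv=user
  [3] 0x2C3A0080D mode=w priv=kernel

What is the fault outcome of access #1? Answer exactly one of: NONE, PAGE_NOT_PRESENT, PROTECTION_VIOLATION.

Per-access translation:
#0 VA=0x303A07B7C (r,kernel):
  L0 @0x2F[12] → 0x32007  P=1,RW=1,US=1,PS=0
  L1 @0x32[29] → 0x36007  P=1,RW=1,US=1,PS=0
  L2 @0x36[7] → 0x37007  P=1,RW=1,US=1,PS=0
  → PA=0x37B7C  (3 entries read)
#1 VA=0x3810083D3 (w,user):
  L0 @0x2F[14] → 0x39007  P=1,RW=1,US=1,PS=0
  L1 @0x39[8] → 0x3B007  P=1,RW=1,US=1,PS=0
  L2 @0x3B[8] → 0x3C007  P=1,RW=1,US=1,PS=0
  → PA=0x3C3D3  (3 entries read)
#2 VA=0x1816165A3 (r,user):
  L0 @0x2F[6] → 0x3E007  P=1,RW=1,US=1,PS=0
  L1 @0x3E[11] → 0x40007  P=1,RW=1,US=1,PS=0
  L2 @0x40[22] → 0x41007  P=1,RW=1,US=1,PS=0
  → PA=0x415A3  (3 entries read)
#3 VA=0x2C3A0080D (w,kernel):
  L0 @0x2F[11] → 0x43007  P=1,RW=1,US=1,PS=0
  L1 @0x43[29] → 0x1B004  P=0,RW=0,US=1,PS=0
  → PAGE_NOT_PRESENT  (2 entries read)

Access #1 fault: NONE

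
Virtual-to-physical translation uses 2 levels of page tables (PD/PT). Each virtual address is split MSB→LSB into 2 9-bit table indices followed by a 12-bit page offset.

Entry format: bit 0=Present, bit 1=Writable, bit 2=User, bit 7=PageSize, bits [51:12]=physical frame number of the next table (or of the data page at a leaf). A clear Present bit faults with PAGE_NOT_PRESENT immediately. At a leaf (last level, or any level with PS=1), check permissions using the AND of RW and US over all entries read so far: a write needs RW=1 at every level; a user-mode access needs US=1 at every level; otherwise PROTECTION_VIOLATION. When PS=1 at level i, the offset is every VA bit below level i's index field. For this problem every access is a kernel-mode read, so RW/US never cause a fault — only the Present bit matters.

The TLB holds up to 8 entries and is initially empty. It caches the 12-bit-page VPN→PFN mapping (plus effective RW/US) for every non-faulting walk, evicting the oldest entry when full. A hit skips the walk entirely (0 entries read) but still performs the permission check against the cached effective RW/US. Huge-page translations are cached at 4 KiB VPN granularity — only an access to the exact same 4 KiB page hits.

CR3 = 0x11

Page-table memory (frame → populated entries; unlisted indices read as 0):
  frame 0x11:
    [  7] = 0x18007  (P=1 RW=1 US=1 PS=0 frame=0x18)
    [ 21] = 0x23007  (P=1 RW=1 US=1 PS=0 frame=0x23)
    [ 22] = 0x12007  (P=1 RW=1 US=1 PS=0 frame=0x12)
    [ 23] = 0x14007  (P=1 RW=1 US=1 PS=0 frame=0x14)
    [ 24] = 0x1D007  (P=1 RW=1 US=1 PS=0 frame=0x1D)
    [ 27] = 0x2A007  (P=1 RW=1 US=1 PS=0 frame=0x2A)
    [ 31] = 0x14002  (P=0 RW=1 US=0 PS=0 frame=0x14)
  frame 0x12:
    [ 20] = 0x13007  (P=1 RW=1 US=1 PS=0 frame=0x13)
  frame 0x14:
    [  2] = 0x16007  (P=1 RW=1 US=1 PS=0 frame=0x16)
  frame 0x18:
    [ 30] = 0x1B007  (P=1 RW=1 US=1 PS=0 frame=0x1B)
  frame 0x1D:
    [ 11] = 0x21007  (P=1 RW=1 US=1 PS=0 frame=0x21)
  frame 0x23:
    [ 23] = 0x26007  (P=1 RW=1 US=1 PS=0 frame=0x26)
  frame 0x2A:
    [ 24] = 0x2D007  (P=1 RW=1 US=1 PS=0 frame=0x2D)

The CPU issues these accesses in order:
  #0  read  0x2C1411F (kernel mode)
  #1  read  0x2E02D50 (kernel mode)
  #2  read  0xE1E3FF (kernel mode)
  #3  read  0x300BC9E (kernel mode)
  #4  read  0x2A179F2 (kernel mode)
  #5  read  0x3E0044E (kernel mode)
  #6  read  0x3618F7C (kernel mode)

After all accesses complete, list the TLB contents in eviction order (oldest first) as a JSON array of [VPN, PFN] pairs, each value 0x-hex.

Walk each access:
#0 VA=0x2C1411F (r,kernel):
  [0] read 0x11 idx=22: raw=0x12007 flags P=1 W=1 U=1 S=0
  [1] read 0x12 idx=20: raw=0x13007 flags P=1 W=1 U=1 S=0
  ⇒ phys 0x1311F  [2 reads]
#1 VA=0x2E02D50 (r,kernel):
  [0] read 0x11 idx=23: raw=0x14007 flags P=1 W=1 U=1 S=0
  [1] read 0x14 idx=2: raw=0x16007 flags P=1 W=1 U=1 S=0
  ⇒ phys 0x16D50  [2 reads]
#2 VA=0xE1E3FF (r,kernel):
  [0] read 0x11 idx=7: raw=0x18007 flags P=1 W=1 U=1 S=0
  [1] read 0x18 idx=30: raw=0x1B007 flags P=1 W=1 U=1 S=0
  ⇒ phys 0x1B3FF  [2 reads]
#3 VA=0x300BC9E (r,kernel):
  [0] read 0x11 idx=24: raw=0x1D007 flags P=1 W=1 U=1 S=0
  [1] read 0x1D idx=11: raw=0x21007 flags P=1 W=1 U=1 S=0
  ⇒ phys 0x21C9E  [2 reads]
#4 VA=0x2A179F2 (r,kernel):
  [0] read 0x11 idx=21: raw=0x23007 flags P=1 W=1 U=1 S=0
  [1] read 0x23 idx=23: raw=0x26007 flags P=1 W=1 U=1 S=0
  ⇒ phys 0x269F2  [2 reads]
#5 VA=0x3E0044E (r,kernel):
  [0] read 0x11 idx=31: raw=0x14002 flags P=0 W=1 U=0 S=0
  → PAGE_NOT_PRESENT  (1 entries read)
#6 VA=0x3618F7C (r,kernel):
  [0] read 0x11 idx=27: raw=0x2A007 flags P=1 W=1 U=1 S=0
  [1] read 0x2A idx=24: raw=0x2D007 flags P=1 W=1 U=1 S=0
  ⇒ phys 0x2DF7C  [2 reads]

TLB: [["0x2C14", "0x13"], ["0x2E02", "0x16"], ["0xE1E", "0x1B"], ["0x300B", "0x21"], ["0x2A17", "0x26"], ["0x3618", "0x2D"]]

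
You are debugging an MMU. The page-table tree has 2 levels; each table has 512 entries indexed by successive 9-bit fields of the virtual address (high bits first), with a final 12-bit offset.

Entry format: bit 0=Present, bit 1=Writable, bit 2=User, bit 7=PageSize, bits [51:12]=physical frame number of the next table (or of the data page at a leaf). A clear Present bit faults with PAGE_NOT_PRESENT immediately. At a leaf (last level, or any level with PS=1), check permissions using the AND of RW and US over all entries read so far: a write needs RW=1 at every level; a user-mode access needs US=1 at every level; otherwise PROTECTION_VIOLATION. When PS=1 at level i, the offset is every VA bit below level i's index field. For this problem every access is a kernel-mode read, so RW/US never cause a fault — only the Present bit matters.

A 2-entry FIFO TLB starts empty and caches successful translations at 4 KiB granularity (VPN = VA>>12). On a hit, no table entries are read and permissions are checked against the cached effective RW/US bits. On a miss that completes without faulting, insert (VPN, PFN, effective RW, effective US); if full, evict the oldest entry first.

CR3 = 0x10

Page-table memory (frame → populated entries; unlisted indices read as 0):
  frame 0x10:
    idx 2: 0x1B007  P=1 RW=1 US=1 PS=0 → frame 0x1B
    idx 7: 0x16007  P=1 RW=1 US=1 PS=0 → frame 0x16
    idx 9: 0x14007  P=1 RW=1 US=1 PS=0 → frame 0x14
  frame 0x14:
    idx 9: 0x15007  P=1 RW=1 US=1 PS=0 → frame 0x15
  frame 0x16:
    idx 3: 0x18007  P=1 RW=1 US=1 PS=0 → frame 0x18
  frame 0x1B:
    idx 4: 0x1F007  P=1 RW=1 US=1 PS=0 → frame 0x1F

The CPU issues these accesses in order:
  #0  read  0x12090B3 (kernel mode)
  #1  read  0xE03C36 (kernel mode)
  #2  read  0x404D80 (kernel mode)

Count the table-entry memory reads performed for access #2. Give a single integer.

Trace:
#0 VA=0x12090B3 (r,kernel):
  L0: frame=0x10 idx=9 entry=0x14007 [P=1 RW=1 US=1 PS=0]
  L1: frame=0x14 idx=9 entry=0x15007 [P=1 RW=1 US=1 PS=0]
  ✓ 0x150B3  — 2 lookups
#1 VA=0xE03C36 (r,kernel):
  L0: frame=0x10 idx=7 entry=0x16007 [P=1 RW=1 US=1 PS=0]
  L1: frame=0x16 idx=3 entry=0x18007 [P=1 RW=1 US=1 PS=0]
  ✓ 0x18C36  — 2 lookups
#2 VA=0x404D80 (r,kernel):
  L0: frame=0x10 idx=2 entry=0x1B007 [P=1 RW=1 US=1 PS=0]
  L1: frame=0x1B idx=4 entry=0x1F007 [P=1 RW=1 US=1 PS=0]
  ✓ 0x1FD80  — 2 lookups

Entries read for #2: 2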